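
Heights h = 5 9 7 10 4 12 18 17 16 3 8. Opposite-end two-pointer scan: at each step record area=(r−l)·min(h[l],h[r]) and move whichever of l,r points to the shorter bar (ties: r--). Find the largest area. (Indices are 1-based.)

l=1 r=11: min(5,8)*10=50 best=50 *, l++
l=2 r=11: min(9,8)*9=72 best=72 *, r--
l=2 r=10: min(9,3)*8=24 best=72, r--
l=2 r=9: min(9,16)*7=63 best=72, l++
l=3 r=9: min(7,16)*6=42 best=72, l++
l=4 r=9: min(10,16)*5=50 best=72, l++
l=5 r=9: min(4,16)*4=16 best=72, l++
l=6 r=9: min(12,16)*3=36 best=72, l++
l=7 r=9: min(18,16)*2=32 best=72, r--
l=7 r=8: min(18,17)*1=17 best=72, r--

max area = 72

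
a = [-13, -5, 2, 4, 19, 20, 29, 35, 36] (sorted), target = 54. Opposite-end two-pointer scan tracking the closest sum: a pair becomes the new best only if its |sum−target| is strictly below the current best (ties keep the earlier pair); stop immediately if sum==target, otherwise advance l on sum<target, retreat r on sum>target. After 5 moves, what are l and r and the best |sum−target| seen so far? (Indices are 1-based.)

l=1 r=9: -13+36=23 d=31 *, l++
l=2 r=9: -5+36=31 d=23 *, l++
l=3 r=9: 2+36=38 d=16 *, l++
l=4 r=9: 4+36=40 d=14 *, l++
l=5 r=9: 19+36=55 d=1 *, r--

l=5, r=8, best |Δ|=1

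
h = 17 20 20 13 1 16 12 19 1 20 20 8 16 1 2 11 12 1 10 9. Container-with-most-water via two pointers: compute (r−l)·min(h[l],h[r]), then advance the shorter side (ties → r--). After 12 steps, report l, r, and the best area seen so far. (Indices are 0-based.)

l=1, r=8, best area=192

l=0 r=19: min(17,9)*19=171 best=171 *, r--
l=0 r=18: min(17,10)*18=180 best=180 *, r--
l=0 r=17: min(17,1)*17=17 best=180, r--
l=0 r=16: min(17,12)*16=192 best=192 *, r--
l=0 r=15: min(17,11)*15=165 best=192, r--
l=0 r=14: min(17,2)*14=28 best=192, r--
l=0 r=13: min(17,1)*13=13 best=192, r--
l=0 r=12: min(17,16)*12=192 best=192, r--
l=0 r=11: min(17,8)*11=88 best=192, r--
l=0 r=10: min(17,20)*10=170 best=192, l++
l=1 r=10: min(20,20)*9=180 best=192, r--
l=1 r=9: min(20,20)*8=160 best=192, r--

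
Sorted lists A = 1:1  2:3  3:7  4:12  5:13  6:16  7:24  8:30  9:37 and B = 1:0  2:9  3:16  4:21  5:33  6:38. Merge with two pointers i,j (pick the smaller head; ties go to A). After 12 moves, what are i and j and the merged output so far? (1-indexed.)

[i=1,j=1] A[i]=1>B[j]=0 take 0 → j++
[i=1,j=2] A[i]=1<=B[j]=9 take 1 → i++
[i=2,j=2] A[i]=3<=B[j]=9 take 3 → i++
[i=3,j=2] A[i]=7<=B[j]=9 take 7 → i++
[i=4,j=2] A[i]=12>B[j]=9 take 9 → j++
[i=4,j=3] A[i]=12<=B[j]=16 take 12 → i++
[i=5,j=3] A[i]=13<=B[j]=16 take 13 → i++
[i=6,j=3] A[i]=16<=B[j]=16 take 16 → i++
[i=7,j=3] A[i]=24>B[j]=16 take 16 → j++
[i=7,j=4] A[i]=24>B[j]=21 take 21 → j++
[i=7,j=5] A[i]=24<=B[j]=33 take 24 → i++
[i=8,j=5] A[i]=30<=B[j]=33 take 30 → i++

i=9, j=5, merged so far=[0, 1, 3, 7, 9, 12, 13, 16, 16, 21, 24, 30]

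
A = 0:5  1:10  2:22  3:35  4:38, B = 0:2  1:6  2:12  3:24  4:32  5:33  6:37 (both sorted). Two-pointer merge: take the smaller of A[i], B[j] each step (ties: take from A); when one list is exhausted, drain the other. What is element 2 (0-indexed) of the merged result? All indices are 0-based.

merged[2] = 6

[i=0,j=0] A[i]=5>B[j]=2 take 2 → j++
[i=0,j=1] A[i]=5<=B[j]=6 take 5 → i++
[i=1,j=1] A[i]=10>B[j]=6 take 6 → j++
[i=1,j=2] A[i]=10<=B[j]=12 take 10 → i++
[i=2,j=2] A[i]=22>B[j]=12 take 12 → j++
[i=2,j=3] A[i]=22<=B[j]=24 take 22 → i++
[i=3,j=3] A[i]=35>B[j]=24 take 24 → j++
[i=3,j=4] A[i]=35>B[j]=32 take 32 → j++
[i=3,j=5] A[i]=35>B[j]=33 take 33 → j++
[i=3,j=6] A[i]=35<=B[j]=37 take 35 → i++
[i=4,j=6] A[i]=38>B[j]=37 take 37 → j++
[i=4,j=7] B done, take A[i]=38 → i++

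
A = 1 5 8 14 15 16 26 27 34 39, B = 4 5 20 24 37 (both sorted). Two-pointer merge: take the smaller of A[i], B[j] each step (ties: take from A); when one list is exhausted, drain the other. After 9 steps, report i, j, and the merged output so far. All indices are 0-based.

[i=0,j=0] A[i]=1<=B[j]=4 take 1 → i++
[i=1,j=0] A[i]=5>B[j]=4 take 4 → j++
[i=1,j=1] A[i]=5<=B[j]=5 take 5 → i++
[i=2,j=1] A[i]=8>B[j]=5 take 5 → j++
[i=2,j=2] A[i]=8<=B[j]=20 take 8 → i++
[i=3,j=2] A[i]=14<=B[j]=20 take 14 → i++
[i=4,j=2] A[i]=15<=B[j]=20 take 15 → i++
[i=5,j=2] A[i]=16<=B[j]=20 take 16 → i++
[i=6,j=2] A[i]=26>B[j]=20 take 20 → j++

i=6, j=3, merged so far=[1, 4, 5, 5, 8, 14, 15, 16, 20]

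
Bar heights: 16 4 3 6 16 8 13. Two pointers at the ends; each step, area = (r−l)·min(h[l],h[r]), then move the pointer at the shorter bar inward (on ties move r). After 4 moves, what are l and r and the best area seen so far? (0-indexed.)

l=0 r=6: min(16,13)*6=78 best=78 *, r--
l=0 r=5: min(16,8)*5=40 best=78, r--
l=0 r=4: min(16,16)*4=64 best=78, r--
l=0 r=3: min(16,6)*3=18 best=78, r--

l=0, r=2, best area=78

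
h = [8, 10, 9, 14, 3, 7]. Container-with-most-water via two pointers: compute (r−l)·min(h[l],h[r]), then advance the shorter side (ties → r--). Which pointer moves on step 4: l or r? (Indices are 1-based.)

l=1 r=6: min(8,7)*5=35 best=35 *, r--
l=1 r=5: min(8,3)*4=12 best=35, r--
l=1 r=4: min(8,14)*3=24 best=35, l++
l=2 r=4: min(10,14)*2=20 best=35, l++

l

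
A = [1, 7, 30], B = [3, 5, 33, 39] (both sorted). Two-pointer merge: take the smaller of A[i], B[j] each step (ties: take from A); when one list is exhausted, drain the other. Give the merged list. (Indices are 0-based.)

[1, 3, 5, 7, 30, 33, 39]

i=0 j=0: A[i]=1<=B[j]=3 take 1, i++
i=1 j=0: A[i]=7>B[j]=3 take 3, j++
i=1 j=1: A[i]=7>B[j]=5 take 5, j++
i=1 j=2: A[i]=7<=B[j]=33 take 7, i++
i=2 j=2: A[i]=30<=B[j]=33 take 30, i++
i=3 j=2: A done, take B[j]=33, j++
i=3 j=3: A done, take B[j]=39, j++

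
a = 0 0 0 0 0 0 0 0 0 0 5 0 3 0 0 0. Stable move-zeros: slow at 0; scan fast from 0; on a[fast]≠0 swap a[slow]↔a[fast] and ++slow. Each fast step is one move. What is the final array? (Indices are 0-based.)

[5, 3, 0, 0, 0, 0, 0, 0, 0, 0, 0, 0, 0, 0, 0, 0]

slow=0 fast=0: a[fast]=0, fast++
slow=0 fast=1: a[fast]=0, fast++
slow=0 fast=2: a[fast]=0, fast++
slow=0 fast=3: a[fast]=0, fast++
slow=0 fast=4: a[fast]=0, fast++
slow=0 fast=5: a[fast]=0, fast++
slow=0 fast=6: a[fast]=0, fast++
slow=0 fast=7: a[fast]=0, fast++
slow=0 fast=8: a[fast]=0, fast++
slow=0 fast=9: a[fast]=0, fast++
slow=0 fast=10: a[fast]=5≠0 swap→a[0]=5, slow++,fast++
slow=1 fast=11: a[fast]=0, fast++
slow=1 fast=12: a[fast]=3≠0 swap→a[1]=3, slow++,fast++
slow=2 fast=13: a[fast]=0, fast++
slow=2 fast=14: a[fast]=0, fast++
slow=2 fast=15: a[fast]=0, fast++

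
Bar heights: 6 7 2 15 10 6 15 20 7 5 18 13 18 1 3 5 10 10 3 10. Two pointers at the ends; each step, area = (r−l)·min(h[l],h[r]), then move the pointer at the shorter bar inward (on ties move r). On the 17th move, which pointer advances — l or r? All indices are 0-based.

[0,19] min(6,10)*19=114 best=114 * → l++
[1,19] min(7,10)*18=126 best=126 * → l++
[2,19] min(2,10)*17=34 best=126 → l++
[3,19] min(15,10)*16=160 best=160 * → r--
[3,18] min(15,3)*15=45 best=160 → r--
[3,17] min(15,10)*14=140 best=160 → r--
[3,16] min(15,10)*13=130 best=160 → r--
[3,15] min(15,5)*12=60 best=160 → r--
[3,14] min(15,3)*11=33 best=160 → r--
[3,13] min(15,1)*10=10 best=160 → r--
[3,12] min(15,18)*9=135 best=160 → l++
[4,12] min(10,18)*8=80 best=160 → l++
[5,12] min(6,18)*7=42 best=160 → l++
[6,12] min(15,18)*6=90 best=160 → l++
[7,12] min(20,18)*5=90 best=160 → r--
[7,11] min(20,13)*4=52 best=160 → r--
[7,10] min(20,18)*3=54 best=160 → r--

r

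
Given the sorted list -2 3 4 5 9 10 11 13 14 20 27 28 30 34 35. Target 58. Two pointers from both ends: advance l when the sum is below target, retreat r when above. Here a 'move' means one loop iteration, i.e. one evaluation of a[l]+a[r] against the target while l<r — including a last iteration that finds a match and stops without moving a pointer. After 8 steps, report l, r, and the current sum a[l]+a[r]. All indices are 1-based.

l=9, r=15, sum=49

[1,15] -2+35=33 <58 → l++
[2,15] 3+35=38 <58 → l++
[3,15] 4+35=39 <58 → l++
[4,15] 5+35=40 <58 → l++
[5,15] 9+35=44 <58 → l++
[6,15] 10+35=45 <58 → l++
[7,15] 11+35=46 <58 → l++
[8,15] 13+35=48 <58 → l++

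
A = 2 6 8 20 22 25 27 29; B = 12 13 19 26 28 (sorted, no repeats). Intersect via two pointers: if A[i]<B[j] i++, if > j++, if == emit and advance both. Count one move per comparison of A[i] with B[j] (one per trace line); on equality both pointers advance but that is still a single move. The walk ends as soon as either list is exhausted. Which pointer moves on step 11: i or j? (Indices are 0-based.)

i

[i=0,j=0] 2<12 → i++
[i=1,j=0] 6<12 → i++
[i=2,j=0] 8<12 → i++
[i=3,j=0] 20>12 → j++
[i=3,j=1] 20>13 → j++
[i=3,j=2] 20>19 → j++
[i=3,j=3] 20<26 → i++
[i=4,j=3] 22<26 → i++
[i=5,j=3] 25<26 → i++
[i=6,j=3] 27>26 → j++
[i=6,j=4] 27<28 → i++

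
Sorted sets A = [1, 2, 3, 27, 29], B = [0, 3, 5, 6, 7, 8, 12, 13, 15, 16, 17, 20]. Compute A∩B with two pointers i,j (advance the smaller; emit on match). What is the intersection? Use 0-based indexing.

intersection = [3]

i=0 j=0: 1>0, j++
i=0 j=1: 1<3, i++
i=1 j=1: 2<3, i++
i=2 j=1: 3==3 emit, i++,j++
i=3 j=2: 27>5, j++
i=3 j=3: 27>6, j++
i=3 j=4: 27>7, j++
i=3 j=5: 27>8, j++
i=3 j=6: 27>12, j++
i=3 j=7: 27>13, j++
i=3 j=8: 27>15, j++
i=3 j=9: 27>16, j++
i=3 j=10: 27>17, j++
i=3 j=11: 27>20, j++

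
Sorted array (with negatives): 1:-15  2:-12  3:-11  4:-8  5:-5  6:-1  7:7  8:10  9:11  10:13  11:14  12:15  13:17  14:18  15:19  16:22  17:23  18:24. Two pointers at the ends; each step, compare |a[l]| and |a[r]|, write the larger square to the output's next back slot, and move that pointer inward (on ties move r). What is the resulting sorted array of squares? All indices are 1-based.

l=1 r=18: |-15|<=|24| out[18]=576, r--
l=1 r=17: |-15|<=|23| out[17]=529, r--
l=1 r=16: |-15|<=|22| out[16]=484, r--
l=1 r=15: |-15|<=|19| out[15]=361, r--
l=1 r=14: |-15|<=|18| out[14]=324, r--
l=1 r=13: |-15|<=|17| out[13]=289, r--
l=1 r=12: |-15|<=|15| out[12]=225, r--
l=1 r=11: |-15|>|14| out[11]=225, l++
l=2 r=11: |-12|<=|14| out[10]=196, r--
l=2 r=10: |-12|<=|13| out[9]=169, r--
l=2 r=9: |-12|>|11| out[8]=144, l++
l=3 r=9: |-11|<=|11| out[7]=121, r--
l=3 r=8: |-11|>|10| out[6]=121, l++
l=4 r=8: |-8|<=|10| out[5]=100, r--
l=4 r=7: |-8|>|7| out[4]=64, l++
l=5 r=7: |-5|<=|7| out[3]=49, r--
l=5 r=6: |-5|>|-1| out[2]=25, l++
l=6 r=6: |-1|<=|-1| out[1]=1, r--

[1, 25, 49, 64, 100, 121, 121, 144, 169, 196, 225, 225, 289, 324, 361, 484, 529, 576]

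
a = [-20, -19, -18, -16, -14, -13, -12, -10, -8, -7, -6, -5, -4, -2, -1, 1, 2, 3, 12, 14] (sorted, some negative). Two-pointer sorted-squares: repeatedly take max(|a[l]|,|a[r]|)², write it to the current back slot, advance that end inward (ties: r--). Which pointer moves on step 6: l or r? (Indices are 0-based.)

l

l=0 r=19: |-20|>|14| out[19]=400, l++
l=1 r=19: |-19|>|14| out[18]=361, l++
l=2 r=19: |-18|>|14| out[17]=324, l++
l=3 r=19: |-16|>|14| out[16]=256, l++
l=4 r=19: |-14|<=|14| out[15]=196, r--
l=4 r=18: |-14|>|12| out[14]=196, l++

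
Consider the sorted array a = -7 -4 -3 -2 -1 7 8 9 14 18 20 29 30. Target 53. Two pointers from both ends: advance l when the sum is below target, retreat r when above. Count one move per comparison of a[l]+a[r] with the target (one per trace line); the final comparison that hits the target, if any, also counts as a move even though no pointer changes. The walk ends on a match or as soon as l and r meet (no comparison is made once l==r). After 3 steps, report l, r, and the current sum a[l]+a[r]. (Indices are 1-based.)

l=4, r=13, sum=28

[1,13] -7+30=23 <53 → l++
[2,13] -4+30=26 <53 → l++
[3,13] -3+30=27 <53 → l++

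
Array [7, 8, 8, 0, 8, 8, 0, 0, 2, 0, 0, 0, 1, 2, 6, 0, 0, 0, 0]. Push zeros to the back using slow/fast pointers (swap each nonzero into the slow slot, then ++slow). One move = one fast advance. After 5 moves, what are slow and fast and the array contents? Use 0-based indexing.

slow=4, fast=5, a=[7, 8, 8, 8, 0, 8, 0, 0, 2, 0, 0, 0, 1, 2, 6, 0, 0, 0, 0]

slow=0 fast=0: a[fast]=7≠0 swap→a[0]=7, slow++,fast++
slow=1 fast=1: a[fast]=8≠0 swap→a[1]=8, slow++,fast++
slow=2 fast=2: a[fast]=8≠0 swap→a[2]=8, slow++,fast++
slow=3 fast=3: a[fast]=0, fast++
slow=3 fast=4: a[fast]=8≠0 swap→a[3]=8, slow++,fast++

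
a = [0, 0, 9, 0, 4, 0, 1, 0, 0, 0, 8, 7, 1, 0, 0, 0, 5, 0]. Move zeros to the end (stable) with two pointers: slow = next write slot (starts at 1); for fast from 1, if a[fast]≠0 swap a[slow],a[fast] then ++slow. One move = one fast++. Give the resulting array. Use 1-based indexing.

[9, 4, 1, 8, 7, 1, 5, 0, 0, 0, 0, 0, 0, 0, 0, 0, 0, 0]

slow=1 fast=1: a[fast]=0, fast++
slow=1 fast=2: a[fast]=0, fast++
slow=1 fast=3: a[fast]=9≠0 swap→a[1]=9, slow++,fast++
slow=2 fast=4: a[fast]=0, fast++
slow=2 fast=5: a[fast]=4≠0 swap→a[2]=4, slow++,fast++
slow=3 fast=6: a[fast]=0, fast++
slow=3 fast=7: a[fast]=1≠0 swap→a[3]=1, slow++,fast++
slow=4 fast=8: a[fast]=0, fast++
slow=4 fast=9: a[fast]=0, fast++
slow=4 fast=10: a[fast]=0, fast++
slow=4 fast=11: a[fast]=8≠0 swap→a[4]=8, slow++,fast++
slow=5 fast=12: a[fast]=7≠0 swap→a[5]=7, slow++,fast++
slow=6 fast=13: a[fast]=1≠0 swap→a[6]=1, slow++,fast++
slow=7 fast=14: a[fast]=0, fast++
slow=7 fast=15: a[fast]=0, fast++
slow=7 fast=16: a[fast]=0, fast++
slow=7 fast=17: a[fast]=5≠0 swap→a[7]=5, slow++,fast++
slow=8 fast=18: a[fast]=0, fast++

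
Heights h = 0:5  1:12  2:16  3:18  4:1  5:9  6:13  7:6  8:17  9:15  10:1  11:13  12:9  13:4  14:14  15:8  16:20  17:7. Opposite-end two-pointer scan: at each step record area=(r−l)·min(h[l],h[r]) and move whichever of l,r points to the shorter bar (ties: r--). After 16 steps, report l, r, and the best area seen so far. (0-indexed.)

[0,17] min(5,7)*17=85 best=85 * → l++
[1,17] min(12,7)*16=112 best=112 * → r--
[1,16] min(12,20)*15=180 best=180 * → l++
[2,16] min(16,20)*14=224 best=224 * → l++
[3,16] min(18,20)*13=234 best=234 * → l++
[4,16] min(1,20)*12=12 best=234 → l++
[5,16] min(9,20)*11=99 best=234 → l++
[6,16] min(13,20)*10=130 best=234 → l++
[7,16] min(6,20)*9=54 best=234 → l++
[8,16] min(17,20)*8=136 best=234 → l++
[9,16] min(15,20)*7=105 best=234 → l++
[10,16] min(1,20)*6=6 best=234 → l++
[11,16] min(13,20)*5=65 best=234 → l++
[12,16] min(9,20)*4=36 best=234 → l++
[13,16] min(4,20)*3=12 best=234 → l++
[14,16] min(14,20)*2=28 best=234 → l++

l=15, r=16, best area=234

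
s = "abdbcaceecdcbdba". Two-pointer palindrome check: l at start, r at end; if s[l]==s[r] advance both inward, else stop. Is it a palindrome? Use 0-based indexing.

[0,15] 'a'=='a' → l++,r--
[1,14] 'b'=='b' → l++,r--
[2,13] 'd'=='d' → l++,r--
[3,12] 'b'=='b' → l++,r--
[4,11] 'c'=='c' → l++,r--
[5,10] 'a'!='d' → stop

not a palindrome (mismatch at 5,10)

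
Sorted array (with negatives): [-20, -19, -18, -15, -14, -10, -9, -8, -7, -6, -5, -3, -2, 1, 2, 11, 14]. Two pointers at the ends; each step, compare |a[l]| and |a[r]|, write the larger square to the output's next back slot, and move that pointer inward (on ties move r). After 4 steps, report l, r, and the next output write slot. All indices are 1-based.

l=5, r=17, next write slot=13

l=1 r=17: |-20|>|14| out[17]=400, l++
l=2 r=17: |-19|>|14| out[16]=361, l++
l=3 r=17: |-18|>|14| out[15]=324, l++
l=4 r=17: |-15|>|14| out[14]=225, l++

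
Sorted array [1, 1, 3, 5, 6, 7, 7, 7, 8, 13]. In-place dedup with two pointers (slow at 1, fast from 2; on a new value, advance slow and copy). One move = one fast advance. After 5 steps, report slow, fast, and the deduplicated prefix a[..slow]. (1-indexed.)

slow=5, fast=7, prefix=[1, 3, 5, 6, 7]

(s=1,f=2) a[fast]=1=a[slow] dup → fast++
(s=1,f=3) a[fast]=3≠a[slow]=1 write a[2]=3 → slow++,fast++
(s=2,f=4) a[fast]=5≠a[slow]=3 write a[3]=5 → slow++,fast++
(s=3,f=5) a[fast]=6≠a[slow]=5 write a[4]=6 → slow++,fast++
(s=4,f=6) a[fast]=7≠a[slow]=6 write a[5]=7 → slow++,fast++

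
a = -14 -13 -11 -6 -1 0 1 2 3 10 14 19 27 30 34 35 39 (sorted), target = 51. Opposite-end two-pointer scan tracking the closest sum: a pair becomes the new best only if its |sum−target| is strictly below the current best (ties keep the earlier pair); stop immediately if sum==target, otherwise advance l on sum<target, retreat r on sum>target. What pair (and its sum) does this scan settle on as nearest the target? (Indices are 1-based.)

pair (10, 39) with sum 49 (|Δ|=2)

[1,17] -14+39=25 d=26 * → l++
[2,17] -13+39=26 d=25 * → l++
[3,17] -11+39=28 d=23 * → l++
[4,17] -6+39=33 d=18 * → l++
[5,17] -1+39=38 d=13 * → l++
[6,17] 0+39=39 d=12 * → l++
[7,17] 1+39=40 d=11 * → l++
[8,17] 2+39=41 d=10 * → l++
[9,17] 3+39=42 d=9 * → l++
[10,17] 10+39=49 d=2 * → l++
[11,17] 14+39=53 d=2 → r--
[11,16] 14+35=49 d=2 → l++
[12,16] 19+35=54 d=3 → r--
[12,15] 19+34=53 d=2 → r--
[12,14] 19+30=49 d=2 → l++
[13,14] 27+30=57 d=6 → r--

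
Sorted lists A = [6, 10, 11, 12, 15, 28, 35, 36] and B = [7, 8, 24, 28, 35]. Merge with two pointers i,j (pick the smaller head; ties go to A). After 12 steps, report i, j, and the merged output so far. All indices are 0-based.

i=7, j=5, merged so far=[6, 7, 8, 10, 11, 12, 15, 24, 28, 28, 35, 35]

[i=0,j=0] A[i]=6<=B[j]=7 take 6 → i++
[i=1,j=0] A[i]=10>B[j]=7 take 7 → j++
[i=1,j=1] A[i]=10>B[j]=8 take 8 → j++
[i=1,j=2] A[i]=10<=B[j]=24 take 10 → i++
[i=2,j=2] A[i]=11<=B[j]=24 take 11 → i++
[i=3,j=2] A[i]=12<=B[j]=24 take 12 → i++
[i=4,j=2] A[i]=15<=B[j]=24 take 15 → i++
[i=5,j=2] A[i]=28>B[j]=24 take 24 → j++
[i=5,j=3] A[i]=28<=B[j]=28 take 28 → i++
[i=6,j=3] A[i]=35>B[j]=28 take 28 → j++
[i=6,j=4] A[i]=35<=B[j]=35 take 35 → i++
[i=7,j=4] A[i]=36>B[j]=35 take 35 → j++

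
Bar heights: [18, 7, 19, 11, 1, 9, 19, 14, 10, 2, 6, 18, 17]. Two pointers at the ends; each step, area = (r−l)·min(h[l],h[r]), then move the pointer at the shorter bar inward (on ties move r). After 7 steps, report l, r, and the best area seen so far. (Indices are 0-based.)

[0,12] min(18,17)*12=204 best=204 * → r--
[0,11] min(18,18)*11=198 best=204 → r--
[0,10] min(18,6)*10=60 best=204 → r--
[0,9] min(18,2)*9=18 best=204 → r--
[0,8] min(18,10)*8=80 best=204 → r--
[0,7] min(18,14)*7=98 best=204 → r--
[0,6] min(18,19)*6=108 best=204 → l++

l=1, r=6, best area=204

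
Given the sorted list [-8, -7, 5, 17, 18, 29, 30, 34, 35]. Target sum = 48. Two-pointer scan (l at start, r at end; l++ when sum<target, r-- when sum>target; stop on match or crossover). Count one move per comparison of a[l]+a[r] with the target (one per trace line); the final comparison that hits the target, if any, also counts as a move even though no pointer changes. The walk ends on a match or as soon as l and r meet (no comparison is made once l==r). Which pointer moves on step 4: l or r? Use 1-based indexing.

l=1 r=9: -8+35=27 <48, l++
l=2 r=9: -7+35=28 <48, l++
l=3 r=9: 5+35=40 <48, l++
l=4 r=9: 17+35=52 >48, r--

r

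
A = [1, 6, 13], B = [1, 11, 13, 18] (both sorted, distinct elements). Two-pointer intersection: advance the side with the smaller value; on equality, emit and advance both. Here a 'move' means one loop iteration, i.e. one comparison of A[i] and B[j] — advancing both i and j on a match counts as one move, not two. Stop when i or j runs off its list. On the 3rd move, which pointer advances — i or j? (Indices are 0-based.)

j

[i=0,j=0] 1==1 emit → i++,j++
[i=1,j=1] 6<11 → i++
[i=2,j=1] 13>11 → j++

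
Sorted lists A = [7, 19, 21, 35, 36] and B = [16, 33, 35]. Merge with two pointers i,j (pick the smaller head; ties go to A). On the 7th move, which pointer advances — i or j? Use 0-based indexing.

j

i=0 j=0: A[i]=7<=B[j]=16 take 7, i++
i=1 j=0: A[i]=19>B[j]=16 take 16, j++
i=1 j=1: A[i]=19<=B[j]=33 take 19, i++
i=2 j=1: A[i]=21<=B[j]=33 take 21, i++
i=3 j=1: A[i]=35>B[j]=33 take 33, j++
i=3 j=2: A[i]=35<=B[j]=35 take 35, i++
i=4 j=2: A[i]=36>B[j]=35 take 35, j++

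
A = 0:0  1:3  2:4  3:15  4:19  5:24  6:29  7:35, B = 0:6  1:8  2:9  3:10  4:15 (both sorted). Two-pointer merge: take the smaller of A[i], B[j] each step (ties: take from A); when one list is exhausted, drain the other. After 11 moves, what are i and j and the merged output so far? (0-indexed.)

i=0 j=0: A[i]=0<=B[j]=6 take 0, i++
i=1 j=0: A[i]=3<=B[j]=6 take 3, i++
i=2 j=0: A[i]=4<=B[j]=6 take 4, i++
i=3 j=0: A[i]=15>B[j]=6 take 6, j++
i=3 j=1: A[i]=15>B[j]=8 take 8, j++
i=3 j=2: A[i]=15>B[j]=9 take 9, j++
i=3 j=3: A[i]=15>B[j]=10 take 10, j++
i=3 j=4: A[i]=15<=B[j]=15 take 15, i++
i=4 j=4: A[i]=19>B[j]=15 take 15, j++
i=4 j=5: B done, take A[i]=19, i++
i=5 j=5: B done, take A[i]=24, i++

i=6, j=5, merged so far=[0, 3, 4, 6, 8, 9, 10, 15, 15, 19, 24]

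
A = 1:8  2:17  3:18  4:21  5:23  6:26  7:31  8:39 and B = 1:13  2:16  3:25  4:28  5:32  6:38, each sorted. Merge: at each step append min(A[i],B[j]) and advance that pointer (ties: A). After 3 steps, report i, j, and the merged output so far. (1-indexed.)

[i=1,j=1] A[i]=8<=B[j]=13 take 8 → i++
[i=2,j=1] A[i]=17>B[j]=13 take 13 → j++
[i=2,j=2] A[i]=17>B[j]=16 take 16 → j++

i=2, j=3, merged so far=[8, 13, 16]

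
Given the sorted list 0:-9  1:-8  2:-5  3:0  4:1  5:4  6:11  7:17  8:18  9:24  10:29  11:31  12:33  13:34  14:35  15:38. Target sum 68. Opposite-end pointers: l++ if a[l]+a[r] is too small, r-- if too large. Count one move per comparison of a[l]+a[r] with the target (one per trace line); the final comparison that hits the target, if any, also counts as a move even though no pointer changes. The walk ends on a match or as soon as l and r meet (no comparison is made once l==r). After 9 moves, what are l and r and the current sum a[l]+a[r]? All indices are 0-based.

l=9, r=15, sum=62

[0,15] -9+38=29 <68 → l++
[1,15] -8+38=30 <68 → l++
[2,15] -5+38=33 <68 → l++
[3,15] 0+38=38 <68 → l++
[4,15] 1+38=39 <68 → l++
[5,15] 4+38=42 <68 → l++
[6,15] 11+38=49 <68 → l++
[7,15] 17+38=55 <68 → l++
[8,15] 18+38=56 <68 → l++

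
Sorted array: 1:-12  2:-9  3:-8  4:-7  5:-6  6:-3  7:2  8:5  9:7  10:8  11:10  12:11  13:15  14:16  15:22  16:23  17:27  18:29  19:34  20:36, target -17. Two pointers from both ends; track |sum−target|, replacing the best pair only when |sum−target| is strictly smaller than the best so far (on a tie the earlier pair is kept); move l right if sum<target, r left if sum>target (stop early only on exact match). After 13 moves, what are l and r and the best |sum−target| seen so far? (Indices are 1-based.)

l=1, r=7, best |Δ|=10

[1,20] -12+36=24 d=41 * → r--
[1,19] -12+34=22 d=39 * → r--
[1,18] -12+29=17 d=34 * → r--
[1,17] -12+27=15 d=32 * → r--
[1,16] -12+23=11 d=28 * → r--
[1,15] -12+22=10 d=27 * → r--
[1,14] -12+16=4 d=21 * → r--
[1,13] -12+15=3 d=20 * → r--
[1,12] -12+11=-1 d=16 * → r--
[1,11] -12+10=-2 d=15 * → r--
[1,10] -12+8=-4 d=13 * → r--
[1,9] -12+7=-5 d=12 * → r--
[1,8] -12+5=-7 d=10 * → r--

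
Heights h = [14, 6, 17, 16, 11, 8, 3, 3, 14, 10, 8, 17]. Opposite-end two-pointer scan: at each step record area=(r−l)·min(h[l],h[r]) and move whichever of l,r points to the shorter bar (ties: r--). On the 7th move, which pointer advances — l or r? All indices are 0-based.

r

[0,11] min(14,17)*11=154 best=154 * → l++
[1,11] min(6,17)*10=60 best=154 → l++
[2,11] min(17,17)*9=153 best=154 → r--
[2,10] min(17,8)*8=64 best=154 → r--
[2,9] min(17,10)*7=70 best=154 → r--
[2,8] min(17,14)*6=84 best=154 → r--
[2,7] min(17,3)*5=15 best=154 → r--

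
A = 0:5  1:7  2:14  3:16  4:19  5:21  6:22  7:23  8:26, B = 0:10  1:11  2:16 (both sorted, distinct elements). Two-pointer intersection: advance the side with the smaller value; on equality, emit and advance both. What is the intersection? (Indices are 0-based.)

intersection = [16]

i=0 j=0: 5<10, i++
i=1 j=0: 7<10, i++
i=2 j=0: 14>10, j++
i=2 j=1: 14>11, j++
i=2 j=2: 14<16, i++
i=3 j=2: 16==16 emit, i++,j++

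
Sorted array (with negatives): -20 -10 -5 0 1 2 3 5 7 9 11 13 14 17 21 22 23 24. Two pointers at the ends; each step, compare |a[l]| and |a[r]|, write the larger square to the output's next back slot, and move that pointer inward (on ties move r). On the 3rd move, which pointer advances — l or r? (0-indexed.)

r

l=0 r=17: |-20|<=|24| out[17]=576, r--
l=0 r=16: |-20|<=|23| out[16]=529, r--
l=0 r=15: |-20|<=|22| out[15]=484, r--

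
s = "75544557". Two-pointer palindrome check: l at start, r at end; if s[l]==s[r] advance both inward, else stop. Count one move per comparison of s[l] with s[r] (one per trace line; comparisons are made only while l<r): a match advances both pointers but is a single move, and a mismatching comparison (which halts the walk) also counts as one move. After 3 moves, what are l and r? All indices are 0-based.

l=0 r=7: '7'=='7', l++,r--
l=1 r=6: '5'=='5', l++,r--
l=2 r=5: '5'=='5', l++,r--

l=3, r=4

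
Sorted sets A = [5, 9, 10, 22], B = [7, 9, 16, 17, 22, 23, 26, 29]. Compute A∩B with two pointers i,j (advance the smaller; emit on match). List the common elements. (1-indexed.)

i=1 j=1: 5<7, i++
i=2 j=1: 9>7, j++
i=2 j=2: 9==9 emit, i++,j++
i=3 j=3: 10<16, i++
i=4 j=3: 22>16, j++
i=4 j=4: 22>17, j++
i=4 j=5: 22==22 emit, i++,j++

intersection = [9, 22]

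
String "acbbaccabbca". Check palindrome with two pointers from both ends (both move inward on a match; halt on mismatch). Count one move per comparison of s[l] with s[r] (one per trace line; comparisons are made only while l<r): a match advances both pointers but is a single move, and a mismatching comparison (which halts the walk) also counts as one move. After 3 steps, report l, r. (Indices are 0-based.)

l=3, r=8

[0,11] 'a'=='a' → l++,r--
[1,10] 'c'=='c' → l++,r--
[2,9] 'b'=='b' → l++,r--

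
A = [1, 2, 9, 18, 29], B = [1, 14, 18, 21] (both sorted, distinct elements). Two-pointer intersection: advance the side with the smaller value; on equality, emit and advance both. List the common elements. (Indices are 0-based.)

i=0 j=0: 1==1 emit, i++,j++
i=1 j=1: 2<14, i++
i=2 j=1: 9<14, i++
i=3 j=1: 18>14, j++
i=3 j=2: 18==18 emit, i++,j++
i=4 j=3: 29>21, j++

intersection = [1, 18]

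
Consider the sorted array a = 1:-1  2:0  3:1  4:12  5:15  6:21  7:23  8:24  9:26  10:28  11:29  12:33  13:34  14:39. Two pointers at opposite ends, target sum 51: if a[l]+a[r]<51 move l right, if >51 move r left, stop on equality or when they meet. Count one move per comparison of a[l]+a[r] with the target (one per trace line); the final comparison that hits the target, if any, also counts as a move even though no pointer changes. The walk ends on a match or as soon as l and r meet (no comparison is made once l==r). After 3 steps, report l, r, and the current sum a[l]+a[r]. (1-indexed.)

l=4, r=14, sum=51

[1,14] -1+39=38 <51 → l++
[2,14] 0+39=39 <51 → l++
[3,14] 1+39=40 <51 → l++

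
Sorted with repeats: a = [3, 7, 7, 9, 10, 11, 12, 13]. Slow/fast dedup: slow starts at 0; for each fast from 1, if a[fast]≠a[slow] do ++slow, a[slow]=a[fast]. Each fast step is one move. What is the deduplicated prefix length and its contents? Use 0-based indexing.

length 7; prefix = [3, 7, 9, 10, 11, 12, 13]

slow=0 fast=1: a[fast]=7≠a[slow]=3 write a[1]=7, slow++,fast++
slow=1 fast=2: a[fast]=7=a[slow] dup, fast++
slow=1 fast=3: a[fast]=9≠a[slow]=7 write a[2]=9, slow++,fast++
slow=2 fast=4: a[fast]=10≠a[slow]=9 write a[3]=10, slow++,fast++
slow=3 fast=5: a[fast]=11≠a[slow]=10 write a[4]=11, slow++,fast++
slow=4 fast=6: a[fast]=12≠a[slow]=11 write a[5]=12, slow++,fast++
slow=5 fast=7: a[fast]=13≠a[slow]=12 write a[6]=13, slow++,fast++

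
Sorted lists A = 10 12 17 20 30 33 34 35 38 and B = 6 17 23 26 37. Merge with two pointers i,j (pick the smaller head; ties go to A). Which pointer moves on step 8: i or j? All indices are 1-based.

i=1 j=1: A[i]=10>B[j]=6 take 6, j++
i=1 j=2: A[i]=10<=B[j]=17 take 10, i++
i=2 j=2: A[i]=12<=B[j]=17 take 12, i++
i=3 j=2: A[i]=17<=B[j]=17 take 17, i++
i=4 j=2: A[i]=20>B[j]=17 take 17, j++
i=4 j=3: A[i]=20<=B[j]=23 take 20, i++
i=5 j=3: A[i]=30>B[j]=23 take 23, j++
i=5 j=4: A[i]=30>B[j]=26 take 26, j++

j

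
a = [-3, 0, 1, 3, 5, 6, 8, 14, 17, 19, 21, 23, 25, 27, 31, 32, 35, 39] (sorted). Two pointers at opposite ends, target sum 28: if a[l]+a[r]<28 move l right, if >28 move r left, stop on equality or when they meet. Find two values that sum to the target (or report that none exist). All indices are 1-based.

[1,18] -3+39=36 >28 → r--
[1,17] -3+35=32 >28 → r--
[1,16] -3+32=29 >28 → r--
[1,15] -3+31=28 → found

(-3, 31)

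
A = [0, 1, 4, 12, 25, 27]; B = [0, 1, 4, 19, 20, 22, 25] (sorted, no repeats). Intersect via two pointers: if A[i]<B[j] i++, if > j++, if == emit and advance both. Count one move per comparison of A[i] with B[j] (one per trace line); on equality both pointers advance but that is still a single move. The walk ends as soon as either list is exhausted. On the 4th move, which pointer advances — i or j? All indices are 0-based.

[i=0,j=0] 0==0 emit → i++,j++
[i=1,j=1] 1==1 emit → i++,j++
[i=2,j=2] 4==4 emit → i++,j++
[i=3,j=3] 12<19 → i++

i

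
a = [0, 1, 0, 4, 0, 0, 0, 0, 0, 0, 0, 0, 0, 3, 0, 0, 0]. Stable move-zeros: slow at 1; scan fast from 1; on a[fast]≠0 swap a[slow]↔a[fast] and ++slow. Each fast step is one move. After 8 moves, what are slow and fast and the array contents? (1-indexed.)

slow=3, fast=9, a=[1, 4, 0, 0, 0, 0, 0, 0, 0, 0, 0, 0, 0, 3, 0, 0, 0]

slow=1 fast=1: a[fast]=0, fast++
slow=1 fast=2: a[fast]=1≠0 swap→a[1]=1, slow++,fast++
slow=2 fast=3: a[fast]=0, fast++
slow=2 fast=4: a[fast]=4≠0 swap→a[2]=4, slow++,fast++
slow=3 fast=5: a[fast]=0, fast++
slow=3 fast=6: a[fast]=0, fast++
slow=3 fast=7: a[fast]=0, fast++
slow=3 fast=8: a[fast]=0, fast++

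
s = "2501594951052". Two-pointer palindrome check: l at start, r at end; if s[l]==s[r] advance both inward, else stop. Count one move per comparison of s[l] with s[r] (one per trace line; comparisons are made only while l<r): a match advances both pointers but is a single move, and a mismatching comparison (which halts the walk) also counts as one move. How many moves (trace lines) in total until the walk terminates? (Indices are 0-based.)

l=0 r=12: '2'=='2', l++,r--
l=1 r=11: '5'=='5', l++,r--
l=2 r=10: '0'=='0', l++,r--
l=3 r=9: '1'=='1', l++,r--
l=4 r=8: '5'=='5', l++,r--
l=5 r=7: '9'=='9', l++,r--

6 moves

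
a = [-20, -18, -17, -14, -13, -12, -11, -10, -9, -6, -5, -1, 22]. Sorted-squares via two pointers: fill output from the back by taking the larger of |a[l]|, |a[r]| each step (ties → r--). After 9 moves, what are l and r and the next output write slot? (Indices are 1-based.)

l=9, r=12, next write slot=4

l=1 r=13: |-20|<=|22| out[13]=484, r--
l=1 r=12: |-20|>|-1| out[12]=400, l++
l=2 r=12: |-18|>|-1| out[11]=324, l++
l=3 r=12: |-17|>|-1| out[10]=289, l++
l=4 r=12: |-14|>|-1| out[9]=196, l++
l=5 r=12: |-13|>|-1| out[8]=169, l++
l=6 r=12: |-12|>|-1| out[7]=144, l++
l=7 r=12: |-11|>|-1| out[6]=121, l++
l=8 r=12: |-10|>|-1| out[5]=100, l++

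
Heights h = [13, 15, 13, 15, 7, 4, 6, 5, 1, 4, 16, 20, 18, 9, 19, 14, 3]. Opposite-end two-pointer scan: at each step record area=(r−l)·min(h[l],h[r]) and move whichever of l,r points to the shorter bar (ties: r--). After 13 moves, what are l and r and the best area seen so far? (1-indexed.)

[1,17] min(13,3)*16=48 best=48 * → r--
[1,16] min(13,14)*15=195 best=195 * → l++
[2,16] min(15,14)*14=196 best=196 * → r--
[2,15] min(15,19)*13=195 best=196 → l++
[3,15] min(13,19)*12=156 best=196 → l++
[4,15] min(15,19)*11=165 best=196 → l++
[5,15] min(7,19)*10=70 best=196 → l++
[6,15] min(4,19)*9=36 best=196 → l++
[7,15] min(6,19)*8=48 best=196 → l++
[8,15] min(5,19)*7=35 best=196 → l++
[9,15] min(1,19)*6=6 best=196 → l++
[10,15] min(4,19)*5=20 best=196 → l++
[11,15] min(16,19)*4=64 best=196 → l++

l=12, r=15, best area=196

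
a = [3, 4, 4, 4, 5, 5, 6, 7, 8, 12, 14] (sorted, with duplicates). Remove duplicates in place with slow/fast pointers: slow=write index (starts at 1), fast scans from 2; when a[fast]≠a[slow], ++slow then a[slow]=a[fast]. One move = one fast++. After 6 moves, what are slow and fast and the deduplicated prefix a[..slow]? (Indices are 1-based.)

slow=4, fast=8, prefix=[3, 4, 5, 6]

(s=1,f=2) a[fast]=4≠a[slow]=3 write a[2]=4 → slow++,fast++
(s=2,f=3) a[fast]=4=a[slow] dup → fast++
(s=2,f=4) a[fast]=4=a[slow] dup → fast++
(s=2,f=5) a[fast]=5≠a[slow]=4 write a[3]=5 → slow++,fast++
(s=3,f=6) a[fast]=5=a[slow] dup → fast++
(s=3,f=7) a[fast]=6≠a[slow]=5 write a[4]=6 → slow++,fast++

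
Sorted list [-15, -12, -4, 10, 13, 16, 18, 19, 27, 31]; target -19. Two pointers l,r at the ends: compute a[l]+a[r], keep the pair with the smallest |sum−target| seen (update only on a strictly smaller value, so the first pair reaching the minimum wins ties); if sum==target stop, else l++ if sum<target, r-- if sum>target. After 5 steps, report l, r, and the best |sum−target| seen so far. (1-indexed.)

l=1 r=10: -15+31=16 d=35 *, r--
l=1 r=9: -15+27=12 d=31 *, r--
l=1 r=8: -15+19=4 d=23 *, r--
l=1 r=7: -15+18=3 d=22 *, r--
l=1 r=6: -15+16=1 d=20 *, r--

l=1, r=5, best |Δ|=20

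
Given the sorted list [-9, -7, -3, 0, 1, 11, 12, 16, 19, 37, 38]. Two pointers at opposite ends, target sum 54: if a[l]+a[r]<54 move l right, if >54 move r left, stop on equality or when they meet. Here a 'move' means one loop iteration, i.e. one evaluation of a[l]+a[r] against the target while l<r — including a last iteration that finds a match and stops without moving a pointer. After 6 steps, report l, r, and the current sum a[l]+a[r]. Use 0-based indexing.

[0,10] -9+38=29 <54 → l++
[1,10] -7+38=31 <54 → l++
[2,10] -3+38=35 <54 → l++
[3,10] 0+38=38 <54 → l++
[4,10] 1+38=39 <54 → l++
[5,10] 11+38=49 <54 → l++

l=6, r=10, sum=50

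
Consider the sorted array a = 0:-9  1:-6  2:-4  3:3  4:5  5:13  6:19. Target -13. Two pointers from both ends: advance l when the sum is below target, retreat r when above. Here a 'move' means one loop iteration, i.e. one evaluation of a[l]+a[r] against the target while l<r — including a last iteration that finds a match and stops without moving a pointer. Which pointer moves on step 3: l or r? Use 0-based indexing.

[0,6] -9+19=10 >-13 → r--
[0,5] -9+13=4 >-13 → r--
[0,4] -9+5=-4 >-13 → r--

r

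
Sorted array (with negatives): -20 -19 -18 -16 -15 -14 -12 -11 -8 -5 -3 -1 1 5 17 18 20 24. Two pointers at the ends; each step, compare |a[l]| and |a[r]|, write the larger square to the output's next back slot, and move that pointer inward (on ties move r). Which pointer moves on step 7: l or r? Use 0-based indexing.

[0,17] |-20|<=|24| out[17]=576 → r--
[0,16] |-20|<=|20| out[16]=400 → r--
[0,15] |-20|>|18| out[15]=400 → l++
[1,15] |-19|>|18| out[14]=361 → l++
[2,15] |-18|<=|18| out[13]=324 → r--
[2,14] |-18|>|17| out[12]=324 → l++
[3,14] |-16|<=|17| out[11]=289 → r--

r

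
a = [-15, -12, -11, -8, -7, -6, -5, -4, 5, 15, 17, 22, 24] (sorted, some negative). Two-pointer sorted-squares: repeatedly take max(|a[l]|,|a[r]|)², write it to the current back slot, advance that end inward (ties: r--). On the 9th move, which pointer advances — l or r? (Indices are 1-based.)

l=1 r=13: |-15|<=|24| out[13]=576, r--
l=1 r=12: |-15|<=|22| out[12]=484, r--
l=1 r=11: |-15|<=|17| out[11]=289, r--
l=1 r=10: |-15|<=|15| out[10]=225, r--
l=1 r=9: |-15|>|5| out[9]=225, l++
l=2 r=9: |-12|>|5| out[8]=144, l++
l=3 r=9: |-11|>|5| out[7]=121, l++
l=4 r=9: |-8|>|5| out[6]=64, l++
l=5 r=9: |-7|>|5| out[5]=49, l++

l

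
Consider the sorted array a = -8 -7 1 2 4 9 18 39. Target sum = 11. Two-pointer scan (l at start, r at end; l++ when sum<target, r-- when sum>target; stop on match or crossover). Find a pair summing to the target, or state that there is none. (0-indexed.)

(-7, 18)

[0,7] -8+39=31 >11 → r--
[0,6] -8+18=10 <11 → l++
[1,6] -7+18=11 → found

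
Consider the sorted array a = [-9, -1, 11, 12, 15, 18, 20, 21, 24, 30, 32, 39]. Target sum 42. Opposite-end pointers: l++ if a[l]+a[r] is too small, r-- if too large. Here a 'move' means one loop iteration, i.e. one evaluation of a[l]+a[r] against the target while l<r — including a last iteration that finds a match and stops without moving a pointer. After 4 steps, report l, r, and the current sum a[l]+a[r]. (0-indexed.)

l=2, r=9, sum=41

[0,11] -9+39=30 <42 → l++
[1,11] -1+39=38 <42 → l++
[2,11] 11+39=50 >42 → r--
[2,10] 11+32=43 >42 → r--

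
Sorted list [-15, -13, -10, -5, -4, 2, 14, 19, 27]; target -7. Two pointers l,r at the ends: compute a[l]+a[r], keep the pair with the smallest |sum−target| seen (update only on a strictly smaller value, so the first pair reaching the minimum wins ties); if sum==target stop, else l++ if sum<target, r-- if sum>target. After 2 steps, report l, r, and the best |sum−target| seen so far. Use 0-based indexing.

[0,8] -15+27=12 d=19 * → r--
[0,7] -15+19=4 d=11 * → r--

l=0, r=6, best |Δ|=11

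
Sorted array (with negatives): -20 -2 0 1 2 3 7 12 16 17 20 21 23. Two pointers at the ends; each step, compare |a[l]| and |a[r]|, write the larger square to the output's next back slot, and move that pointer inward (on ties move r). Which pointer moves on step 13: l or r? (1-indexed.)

[1,13] |-20|<=|23| out[13]=529 → r--
[1,12] |-20|<=|21| out[12]=441 → r--
[1,11] |-20|<=|20| out[11]=400 → r--
[1,10] |-20|>|17| out[10]=400 → l++
[2,10] |-2|<=|17| out[9]=289 → r--
[2,9] |-2|<=|16| out[8]=256 → r--
[2,8] |-2|<=|12| out[7]=144 → r--
[2,7] |-2|<=|7| out[6]=49 → r--
[2,6] |-2|<=|3| out[5]=9 → r--
[2,5] |-2|<=|2| out[4]=4 → r--
[2,4] |-2|>|1| out[3]=4 → l++
[3,4] |0|<=|1| out[2]=1 → r--
[3,3] |0|<=|0| out[1]=0 → r--

r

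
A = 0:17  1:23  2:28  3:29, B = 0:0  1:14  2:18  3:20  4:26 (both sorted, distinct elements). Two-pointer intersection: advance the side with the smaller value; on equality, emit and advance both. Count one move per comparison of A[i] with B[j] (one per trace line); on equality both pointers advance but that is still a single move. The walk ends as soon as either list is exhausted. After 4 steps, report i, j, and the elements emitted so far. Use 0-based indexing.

[i=0,j=0] 17>0 → j++
[i=0,j=1] 17>14 → j++
[i=0,j=2] 17<18 → i++
[i=1,j=2] 23>18 → j++

i=1, j=3, emitted=[]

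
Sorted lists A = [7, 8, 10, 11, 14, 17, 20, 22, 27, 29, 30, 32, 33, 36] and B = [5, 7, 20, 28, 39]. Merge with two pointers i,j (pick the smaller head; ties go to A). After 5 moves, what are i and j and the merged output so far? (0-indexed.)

i=3, j=2, merged so far=[5, 7, 7, 8, 10]

[i=0,j=0] A[i]=7>B[j]=5 take 5 → j++
[i=0,j=1] A[i]=7<=B[j]=7 take 7 → i++
[i=1,j=1] A[i]=8>B[j]=7 take 7 → j++
[i=1,j=2] A[i]=8<=B[j]=20 take 8 → i++
[i=2,j=2] A[i]=10<=B[j]=20 take 10 → i++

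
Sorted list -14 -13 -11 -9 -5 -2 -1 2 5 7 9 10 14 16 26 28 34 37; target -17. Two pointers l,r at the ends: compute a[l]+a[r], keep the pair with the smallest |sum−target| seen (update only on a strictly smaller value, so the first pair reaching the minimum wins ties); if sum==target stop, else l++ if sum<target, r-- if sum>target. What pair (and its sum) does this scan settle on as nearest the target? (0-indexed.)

l=0 r=17: -14+37=23 d=40 *, r--
l=0 r=16: -14+34=20 d=37 *, r--
l=0 r=15: -14+28=14 d=31 *, r--
l=0 r=14: -14+26=12 d=29 *, r--
l=0 r=13: -14+16=2 d=19 *, r--
l=0 r=12: -14+14=0 d=17 *, r--
l=0 r=11: -14+10=-4 d=13 *, r--
l=0 r=10: -14+9=-5 d=12 *, r--
l=0 r=9: -14+7=-7 d=10 *, r--
l=0 r=8: -14+5=-9 d=8 *, r--
l=0 r=7: -14+2=-12 d=5 *, r--
l=0 r=6: -14+-1=-15 d=2 *, r--
l=0 r=5: -14+-2=-16 d=1 *, r--
l=0 r=4: -14+-5=-19 d=2, l++
l=1 r=4: -13+-5=-18 d=1, l++
l=2 r=4: -11+-5=-16 d=1, r--
l=2 r=3: -11+-9=-20 d=3, l++

pair (-14, -2) with sum -16 (|Δ|=1)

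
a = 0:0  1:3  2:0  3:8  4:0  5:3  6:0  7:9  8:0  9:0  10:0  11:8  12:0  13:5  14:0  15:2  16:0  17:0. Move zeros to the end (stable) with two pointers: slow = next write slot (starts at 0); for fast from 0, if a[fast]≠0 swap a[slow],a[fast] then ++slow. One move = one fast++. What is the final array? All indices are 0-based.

slow=0 fast=0: a[fast]=0, fast++
slow=0 fast=1: a[fast]=3≠0 swap→a[0]=3, slow++,fast++
slow=1 fast=2: a[fast]=0, fast++
slow=1 fast=3: a[fast]=8≠0 swap→a[1]=8, slow++,fast++
slow=2 fast=4: a[fast]=0, fast++
slow=2 fast=5: a[fast]=3≠0 swap→a[2]=3, slow++,fast++
slow=3 fast=6: a[fast]=0, fast++
slow=3 fast=7: a[fast]=9≠0 swap→a[3]=9, slow++,fast++
slow=4 fast=8: a[fast]=0, fast++
slow=4 fast=9: a[fast]=0, fast++
slow=4 fast=10: a[fast]=0, fast++
slow=4 fast=11: a[fast]=8≠0 swap→a[4]=8, slow++,fast++
slow=5 fast=12: a[fast]=0, fast++
slow=5 fast=13: a[fast]=5≠0 swap→a[5]=5, slow++,fast++
slow=6 fast=14: a[fast]=0, fast++
slow=6 fast=15: a[fast]=2≠0 swap→a[6]=2, slow++,fast++
slow=7 fast=16: a[fast]=0, fast++
slow=7 fast=17: a[fast]=0, fast++

[3, 8, 3, 9, 8, 5, 2, 0, 0, 0, 0, 0, 0, 0, 0, 0, 0, 0]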